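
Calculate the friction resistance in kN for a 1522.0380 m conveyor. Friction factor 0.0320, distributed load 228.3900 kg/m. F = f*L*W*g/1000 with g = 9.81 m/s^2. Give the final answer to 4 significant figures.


F = 0.0320 * 1522.0380 * 228.3900 * 9.81 / 1000
F = 109.1 kN


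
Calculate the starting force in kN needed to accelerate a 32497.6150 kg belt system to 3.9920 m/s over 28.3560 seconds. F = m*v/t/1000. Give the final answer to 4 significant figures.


F = 32497.6150 * 3.9920 / 28.3560 / 1000
F = 4.575 kN


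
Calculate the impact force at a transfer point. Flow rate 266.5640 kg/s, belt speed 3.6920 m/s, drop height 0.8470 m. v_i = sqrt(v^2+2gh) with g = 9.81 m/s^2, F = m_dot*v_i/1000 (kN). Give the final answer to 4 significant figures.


v_i = sqrt(3.6920^2 + 2*9.81*0.8470) = 5.49991 m/s
F = 266.5640 * 5.49991 / 1000
F = 1.466 kN


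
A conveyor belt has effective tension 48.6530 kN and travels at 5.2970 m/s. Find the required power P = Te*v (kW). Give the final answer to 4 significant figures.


P = Te * v = 48.6530 * 5.2970
P = 257.7 kW


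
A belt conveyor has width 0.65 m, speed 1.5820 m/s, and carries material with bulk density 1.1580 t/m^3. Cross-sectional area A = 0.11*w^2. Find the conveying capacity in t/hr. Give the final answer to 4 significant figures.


A = 0.11 * 0.65^2 = 0.046475 m^2
C = 0.046475 * 1.5820 * 1.1580 * 3600
C = 306.5 t/hr


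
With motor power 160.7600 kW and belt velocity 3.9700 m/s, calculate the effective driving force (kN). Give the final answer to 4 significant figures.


Te = P / v = 160.7600 / 3.9700
Te = 40.49 kN


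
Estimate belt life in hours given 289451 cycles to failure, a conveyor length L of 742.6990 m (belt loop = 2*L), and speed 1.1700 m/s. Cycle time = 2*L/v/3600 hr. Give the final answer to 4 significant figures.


cycle_time = 2 * 742.6990 / 1.1700 / 3600 = 0.352659 hr
life = 289451 * 0.352659 = 102100 hours


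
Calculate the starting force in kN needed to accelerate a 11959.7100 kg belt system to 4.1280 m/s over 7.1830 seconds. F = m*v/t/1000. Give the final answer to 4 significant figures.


F = 11959.7100 * 4.1280 / 7.1830 / 1000
F = 6.873 kN


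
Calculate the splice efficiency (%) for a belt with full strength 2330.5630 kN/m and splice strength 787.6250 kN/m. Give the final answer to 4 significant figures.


Eff = 787.6250 / 2330.5630 * 100
Eff = 33.80 %


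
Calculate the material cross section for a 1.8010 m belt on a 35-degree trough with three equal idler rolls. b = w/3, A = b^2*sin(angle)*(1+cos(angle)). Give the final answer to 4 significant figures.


b = 1.8010/3 = 0.600333 m
A = 0.600333^2 * sin(35 deg) * (1 + cos(35 deg))
A = 0.3760 m^2


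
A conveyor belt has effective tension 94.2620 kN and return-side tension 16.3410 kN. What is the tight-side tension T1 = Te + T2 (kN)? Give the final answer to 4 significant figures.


T1 = Te + T2 = 94.2620 + 16.3410
T1 = 110.6 kN


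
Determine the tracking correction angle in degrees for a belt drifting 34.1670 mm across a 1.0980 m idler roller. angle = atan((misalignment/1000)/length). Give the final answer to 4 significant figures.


misalign_m = 34.1670 / 1000 = 0.034167 m
angle = atan(0.034167 / 1.0980)
angle = 1.782 deg


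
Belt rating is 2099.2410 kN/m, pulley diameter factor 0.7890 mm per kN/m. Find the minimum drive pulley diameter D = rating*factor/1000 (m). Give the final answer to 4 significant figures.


D = 2099.2410 * 0.7890 / 1000
D = 1.656 m


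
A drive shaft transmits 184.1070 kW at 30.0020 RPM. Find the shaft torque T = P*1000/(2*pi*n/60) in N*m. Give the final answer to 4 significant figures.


omega = 2*pi*30.0020/60 = 3.1418 rad/s
T = 184.1070*1000 / 3.1418
T = 58600 N*m


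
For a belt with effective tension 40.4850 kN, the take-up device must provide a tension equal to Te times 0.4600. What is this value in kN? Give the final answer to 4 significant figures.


T_tu = 40.4850 * 0.4600
T_tu = 18.62 kN


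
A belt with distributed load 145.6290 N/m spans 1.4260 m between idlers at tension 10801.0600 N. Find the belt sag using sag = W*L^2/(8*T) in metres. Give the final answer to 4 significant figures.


sag = 145.6290 * 1.4260^2 / (8 * 10801.0600)
sag = 0.003427 m


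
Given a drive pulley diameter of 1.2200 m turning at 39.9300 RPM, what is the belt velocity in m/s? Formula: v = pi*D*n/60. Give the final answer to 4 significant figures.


v = pi * 1.2200 * 39.9300 / 60
v = 2.551 m/s


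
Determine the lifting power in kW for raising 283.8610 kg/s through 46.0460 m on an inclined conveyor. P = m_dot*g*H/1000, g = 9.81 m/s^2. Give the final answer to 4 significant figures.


P = 283.8610 * 9.81 * 46.0460 / 1000
P = 128.2 kW


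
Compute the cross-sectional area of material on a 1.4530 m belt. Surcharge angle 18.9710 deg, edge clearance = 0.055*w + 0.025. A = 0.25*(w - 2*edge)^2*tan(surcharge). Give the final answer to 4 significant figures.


edge = 0.055*1.4530 + 0.025 = 0.104915 m
ew = 1.4530 - 2*0.104915 = 1.24317 m
A = 0.25 * 1.24317^2 * tan(18.9710 deg)
A = 0.1328 m^2


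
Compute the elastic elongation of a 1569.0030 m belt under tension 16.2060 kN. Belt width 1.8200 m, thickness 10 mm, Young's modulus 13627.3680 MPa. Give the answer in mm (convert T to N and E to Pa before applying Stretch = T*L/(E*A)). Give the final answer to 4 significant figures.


A = 1.8200 * 0.01 = 0.01820 m^2
Stretch = 16.2060*1000 * 1569.0030 / (13627.3680e6 * 0.01820) * 1000
Stretch = 102.5 mm


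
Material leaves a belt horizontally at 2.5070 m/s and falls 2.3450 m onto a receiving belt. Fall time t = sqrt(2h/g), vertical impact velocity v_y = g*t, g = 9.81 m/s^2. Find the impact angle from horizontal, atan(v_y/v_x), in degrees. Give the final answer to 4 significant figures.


t = sqrt(2*2.3450/9.81) = 0.691436 s
v_y = 9.81 * 0.691436 = 6.78299 m/s
angle = atan(6.78299 / 2.5070) = 69.72 deg


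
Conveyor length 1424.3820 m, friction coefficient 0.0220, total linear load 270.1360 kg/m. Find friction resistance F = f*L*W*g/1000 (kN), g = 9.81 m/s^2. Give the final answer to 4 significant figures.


F = 0.0220 * 1424.3820 * 270.1360 * 9.81 / 1000
F = 83.04 kN


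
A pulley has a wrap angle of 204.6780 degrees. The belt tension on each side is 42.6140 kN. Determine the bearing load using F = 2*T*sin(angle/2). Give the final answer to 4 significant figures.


F = 2 * 42.6140 * sin(204.6780/2 deg)
F = 83.26 kN


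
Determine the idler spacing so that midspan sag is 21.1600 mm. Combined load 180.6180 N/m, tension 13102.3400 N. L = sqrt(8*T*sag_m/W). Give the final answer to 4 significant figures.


sag = 21.1600/1000 = 0.021160 m
L = sqrt(8 * 13102.3400 * 0.021160 / 180.6180)
L = 3.504 m


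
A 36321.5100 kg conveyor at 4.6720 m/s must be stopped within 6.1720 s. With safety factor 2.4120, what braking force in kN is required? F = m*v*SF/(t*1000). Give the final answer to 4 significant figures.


F = 36321.5100 * 4.6720 / 6.1720 * 2.4120 / 1000
F = 66.32 kN


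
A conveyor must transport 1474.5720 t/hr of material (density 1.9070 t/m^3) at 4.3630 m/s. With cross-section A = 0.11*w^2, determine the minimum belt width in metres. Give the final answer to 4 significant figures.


A_req = 1474.5720 / (4.3630 * 1.9070 * 3600) = 0.0492297 m^2
w = sqrt(0.0492297 / 0.11)
w = 0.6690 m


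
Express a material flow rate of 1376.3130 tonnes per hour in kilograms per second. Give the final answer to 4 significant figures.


m_dot = 1376.3130 * 1000 / 3600
m_dot = 382.3 kg/s


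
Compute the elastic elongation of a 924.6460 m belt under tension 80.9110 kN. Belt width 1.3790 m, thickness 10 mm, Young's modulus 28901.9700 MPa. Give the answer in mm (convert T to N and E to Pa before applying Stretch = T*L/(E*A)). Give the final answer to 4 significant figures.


A = 1.3790 * 0.01 = 0.01379 m^2
Stretch = 80.9110*1000 * 924.6460 / (28901.9700e6 * 0.01379) * 1000
Stretch = 187.7 mm


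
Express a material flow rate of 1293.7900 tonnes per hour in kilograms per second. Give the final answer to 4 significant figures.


m_dot = 1293.7900 * 1000 / 3600
m_dot = 359.4 kg/s


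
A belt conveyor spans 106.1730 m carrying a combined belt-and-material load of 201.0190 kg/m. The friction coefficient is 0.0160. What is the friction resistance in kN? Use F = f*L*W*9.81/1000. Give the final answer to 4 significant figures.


F = 0.0160 * 106.1730 * 201.0190 * 9.81 / 1000
F = 3.350 kN


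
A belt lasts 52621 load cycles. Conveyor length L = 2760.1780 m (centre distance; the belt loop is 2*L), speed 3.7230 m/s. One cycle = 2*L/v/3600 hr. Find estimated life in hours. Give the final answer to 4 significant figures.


cycle_time = 2 * 2760.1780 / 3.7230 / 3600 = 0.411881 hr
life = 52621 * 0.411881 = 21670 hours


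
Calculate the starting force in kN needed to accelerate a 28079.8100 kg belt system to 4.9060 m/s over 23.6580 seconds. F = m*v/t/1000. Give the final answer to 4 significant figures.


F = 28079.8100 * 4.9060 / 23.6580 / 1000
F = 5.823 kN


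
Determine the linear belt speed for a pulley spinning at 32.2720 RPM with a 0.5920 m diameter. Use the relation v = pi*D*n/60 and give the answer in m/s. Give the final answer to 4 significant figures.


v = pi * 0.5920 * 32.2720 / 60
v = 1.000 m/s


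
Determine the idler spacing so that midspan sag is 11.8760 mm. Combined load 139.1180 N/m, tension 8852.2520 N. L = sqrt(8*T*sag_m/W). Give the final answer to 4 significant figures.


sag = 11.8760/1000 = 0.011876 m
L = sqrt(8 * 8852.2520 * 0.011876 / 139.1180)
L = 2.459 m


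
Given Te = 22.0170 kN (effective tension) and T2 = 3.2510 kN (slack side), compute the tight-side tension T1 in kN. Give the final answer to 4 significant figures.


T1 = Te + T2 = 22.0170 + 3.2510
T1 = 25.27 kN


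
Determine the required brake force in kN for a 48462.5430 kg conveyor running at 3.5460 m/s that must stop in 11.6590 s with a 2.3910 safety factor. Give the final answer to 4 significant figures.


F = 48462.5430 * 3.5460 / 11.6590 * 2.3910 / 1000
F = 35.24 kN


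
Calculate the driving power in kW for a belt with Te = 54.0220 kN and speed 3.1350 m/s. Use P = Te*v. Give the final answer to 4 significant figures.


P = Te * v = 54.0220 * 3.1350
P = 169.4 kW


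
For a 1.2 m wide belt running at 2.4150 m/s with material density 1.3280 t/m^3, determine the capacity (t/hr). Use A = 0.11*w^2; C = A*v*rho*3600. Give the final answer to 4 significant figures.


A = 0.11 * 1.2^2 = 0.1584 m^2
C = 0.1584 * 2.4150 * 1.3280 * 3600
C = 1829 t/hr


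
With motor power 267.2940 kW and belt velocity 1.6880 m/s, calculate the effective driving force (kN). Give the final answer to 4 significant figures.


Te = P / v = 267.2940 / 1.6880
Te = 158.3 kN


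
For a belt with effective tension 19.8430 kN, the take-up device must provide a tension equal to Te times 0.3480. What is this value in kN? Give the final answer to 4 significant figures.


T_tu = 19.8430 * 0.3480
T_tu = 6.905 kN


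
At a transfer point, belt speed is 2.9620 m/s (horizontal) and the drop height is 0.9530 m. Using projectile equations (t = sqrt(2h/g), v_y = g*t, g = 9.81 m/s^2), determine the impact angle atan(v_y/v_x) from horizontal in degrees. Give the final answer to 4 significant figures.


t = sqrt(2*0.9530/9.81) = 0.440785 s
v_y = 9.81 * 0.440785 = 4.3241 m/s
angle = atan(4.3241 / 2.9620) = 55.59 deg


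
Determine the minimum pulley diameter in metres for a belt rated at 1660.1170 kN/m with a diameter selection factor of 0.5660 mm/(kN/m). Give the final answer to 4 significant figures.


D = 1660.1170 * 0.5660 / 1000
D = 0.9396 m


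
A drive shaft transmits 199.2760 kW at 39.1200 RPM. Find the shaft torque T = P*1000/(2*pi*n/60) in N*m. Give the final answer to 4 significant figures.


omega = 2*pi*39.1200/60 = 4.09664 rad/s
T = 199.2760*1000 / 4.09664
T = 48640 N*m


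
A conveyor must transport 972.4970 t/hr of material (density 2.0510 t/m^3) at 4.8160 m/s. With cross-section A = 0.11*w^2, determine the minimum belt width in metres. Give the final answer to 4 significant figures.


A_req = 972.4970 / (4.8160 * 2.0510 * 3600) = 0.0273485 m^2
w = sqrt(0.0273485 / 0.11)
w = 0.4986 m


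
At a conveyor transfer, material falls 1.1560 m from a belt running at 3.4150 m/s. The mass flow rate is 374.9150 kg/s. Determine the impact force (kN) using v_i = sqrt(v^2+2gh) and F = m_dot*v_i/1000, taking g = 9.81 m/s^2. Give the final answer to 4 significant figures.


v_i = sqrt(3.4150^2 + 2*9.81*1.1560) = 5.86029 m/s
F = 374.9150 * 5.86029 / 1000
F = 2.197 kN


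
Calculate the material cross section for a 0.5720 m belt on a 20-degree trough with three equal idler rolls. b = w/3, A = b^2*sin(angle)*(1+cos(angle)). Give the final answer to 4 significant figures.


b = 0.5720/3 = 0.190667 m
A = 0.190667^2 * sin(20 deg) * (1 + cos(20 deg))
A = 0.02412 m^2


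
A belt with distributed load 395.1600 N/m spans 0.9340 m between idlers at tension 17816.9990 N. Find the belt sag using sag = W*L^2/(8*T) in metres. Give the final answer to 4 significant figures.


sag = 395.1600 * 0.9340^2 / (8 * 17816.9990)
sag = 0.002418 m


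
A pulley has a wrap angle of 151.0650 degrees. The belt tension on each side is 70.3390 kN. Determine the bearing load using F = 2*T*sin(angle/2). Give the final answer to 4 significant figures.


F = 2 * 70.3390 * sin(151.0650/2 deg)
F = 136.2 kN


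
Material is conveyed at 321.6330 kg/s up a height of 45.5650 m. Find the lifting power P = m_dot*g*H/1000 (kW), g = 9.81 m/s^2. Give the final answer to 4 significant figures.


P = 321.6330 * 9.81 * 45.5650 / 1000
P = 143.8 kW


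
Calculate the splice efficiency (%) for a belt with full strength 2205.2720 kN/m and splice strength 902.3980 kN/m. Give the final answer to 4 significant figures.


Eff = 902.3980 / 2205.2720 * 100
Eff = 40.92 %


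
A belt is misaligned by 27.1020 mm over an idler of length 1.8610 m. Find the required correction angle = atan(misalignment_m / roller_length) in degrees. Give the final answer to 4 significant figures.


misalign_m = 27.1020 / 1000 = 0.027102 m
angle = atan(0.027102 / 1.8610)
angle = 0.8343 deg


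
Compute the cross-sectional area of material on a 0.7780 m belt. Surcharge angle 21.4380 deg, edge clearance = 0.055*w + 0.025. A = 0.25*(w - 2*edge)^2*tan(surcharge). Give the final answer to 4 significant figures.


edge = 0.055*0.7780 + 0.025 = 0.06779 m
ew = 0.7780 - 2*0.06779 = 0.64242 m
A = 0.25 * 0.64242^2 * tan(21.4380 deg)
A = 0.04051 m^2


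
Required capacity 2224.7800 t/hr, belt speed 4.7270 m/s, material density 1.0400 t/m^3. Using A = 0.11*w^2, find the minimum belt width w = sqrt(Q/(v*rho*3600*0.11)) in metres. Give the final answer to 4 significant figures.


A_req = 2224.7800 / (4.7270 * 1.0400 * 3600) = 0.125709 m^2
w = sqrt(0.125709 / 0.11)
w = 1.069 m


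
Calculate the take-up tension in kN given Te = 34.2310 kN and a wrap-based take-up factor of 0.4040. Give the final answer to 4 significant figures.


T_tu = 34.2310 * 0.4040
T_tu = 13.83 kN


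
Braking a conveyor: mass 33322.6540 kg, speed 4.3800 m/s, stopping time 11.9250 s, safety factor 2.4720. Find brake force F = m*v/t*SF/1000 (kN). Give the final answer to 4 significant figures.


F = 33322.6540 * 4.3800 / 11.9250 * 2.4720 / 1000
F = 30.26 kN


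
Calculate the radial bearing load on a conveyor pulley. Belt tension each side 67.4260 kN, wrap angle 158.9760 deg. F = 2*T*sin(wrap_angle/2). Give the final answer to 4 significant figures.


F = 2 * 67.4260 * sin(158.9760/2 deg)
F = 132.6 kN


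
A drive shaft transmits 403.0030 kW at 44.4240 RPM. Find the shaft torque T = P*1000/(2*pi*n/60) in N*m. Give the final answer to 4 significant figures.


omega = 2*pi*44.4240/60 = 4.65207 rad/s
T = 403.0030*1000 / 4.65207
T = 86630 N*m


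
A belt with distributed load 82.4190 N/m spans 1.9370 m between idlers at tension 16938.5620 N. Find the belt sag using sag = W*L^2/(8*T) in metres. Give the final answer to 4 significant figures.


sag = 82.4190 * 1.9370^2 / (8 * 16938.5620)
sag = 0.002282 m


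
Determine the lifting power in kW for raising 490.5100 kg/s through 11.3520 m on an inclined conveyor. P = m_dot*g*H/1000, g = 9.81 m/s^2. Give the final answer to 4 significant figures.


P = 490.5100 * 9.81 * 11.3520 / 1000
P = 54.62 kW


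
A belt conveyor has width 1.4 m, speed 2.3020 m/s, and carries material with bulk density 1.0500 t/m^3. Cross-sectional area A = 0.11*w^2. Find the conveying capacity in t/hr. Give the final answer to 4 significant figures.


A = 0.11 * 1.4^2 = 0.2156 m^2
C = 0.2156 * 2.3020 * 1.0500 * 3600
C = 1876 t/hr


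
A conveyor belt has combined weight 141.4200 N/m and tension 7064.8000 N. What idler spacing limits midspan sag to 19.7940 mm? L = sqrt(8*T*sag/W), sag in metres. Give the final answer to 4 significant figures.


sag = 19.7940/1000 = 0.019794 m
L = sqrt(8 * 7064.8000 * 0.019794 / 141.4200)
L = 2.813 m


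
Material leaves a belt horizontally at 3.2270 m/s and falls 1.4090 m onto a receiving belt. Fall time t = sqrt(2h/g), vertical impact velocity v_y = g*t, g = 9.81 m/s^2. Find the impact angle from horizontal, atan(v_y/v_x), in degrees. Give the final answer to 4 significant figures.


t = sqrt(2*1.4090/9.81) = 0.535964 s
v_y = 9.81 * 0.535964 = 5.25781 m/s
angle = atan(5.25781 / 3.2270) = 58.46 deg


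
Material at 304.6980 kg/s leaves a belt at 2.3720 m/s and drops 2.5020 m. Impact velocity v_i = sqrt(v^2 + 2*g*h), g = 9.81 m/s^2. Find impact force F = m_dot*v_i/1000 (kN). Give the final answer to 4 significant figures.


v_i = sqrt(2.3720^2 + 2*9.81*2.5020) = 7.397 m/s
F = 304.6980 * 7.397 / 1000
F = 2.254 kN


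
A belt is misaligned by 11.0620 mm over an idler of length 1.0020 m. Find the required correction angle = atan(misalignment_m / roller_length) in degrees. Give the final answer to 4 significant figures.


misalign_m = 11.0620 / 1000 = 0.011062 m
angle = atan(0.011062 / 1.0020)
angle = 0.6325 deg


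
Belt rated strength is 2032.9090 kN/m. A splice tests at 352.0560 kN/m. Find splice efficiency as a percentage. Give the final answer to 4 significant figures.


Eff = 352.0560 / 2032.9090 * 100
Eff = 17.32 %


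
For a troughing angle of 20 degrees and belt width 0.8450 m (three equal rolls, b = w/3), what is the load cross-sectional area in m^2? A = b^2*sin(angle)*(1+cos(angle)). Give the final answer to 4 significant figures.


b = 0.8450/3 = 0.281667 m
A = 0.281667^2 * sin(20 deg) * (1 + cos(20 deg))
A = 0.05263 m^2


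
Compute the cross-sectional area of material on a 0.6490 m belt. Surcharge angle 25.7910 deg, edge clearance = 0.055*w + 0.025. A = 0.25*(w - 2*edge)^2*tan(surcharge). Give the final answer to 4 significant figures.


edge = 0.055*0.6490 + 0.025 = 0.060695 m
ew = 0.6490 - 2*0.060695 = 0.52761 m
A = 0.25 * 0.52761^2 * tan(25.7910 deg)
A = 0.03363 m^2


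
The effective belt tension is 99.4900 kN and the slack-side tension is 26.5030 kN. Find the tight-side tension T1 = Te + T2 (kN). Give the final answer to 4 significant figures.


T1 = Te + T2 = 99.4900 + 26.5030
T1 = 126.0 kN


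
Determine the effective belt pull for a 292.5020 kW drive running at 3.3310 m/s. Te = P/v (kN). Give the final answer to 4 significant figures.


Te = P / v = 292.5020 / 3.3310
Te = 87.81 kN


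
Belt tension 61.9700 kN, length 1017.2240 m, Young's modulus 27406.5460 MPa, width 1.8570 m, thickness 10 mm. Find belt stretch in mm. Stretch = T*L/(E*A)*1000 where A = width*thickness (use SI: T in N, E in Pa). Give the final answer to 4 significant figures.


A = 1.8570 * 0.01 = 0.01857 m^2
Stretch = 61.9700*1000 * 1017.2240 / (27406.5460e6 * 0.01857) * 1000
Stretch = 123.9 mm


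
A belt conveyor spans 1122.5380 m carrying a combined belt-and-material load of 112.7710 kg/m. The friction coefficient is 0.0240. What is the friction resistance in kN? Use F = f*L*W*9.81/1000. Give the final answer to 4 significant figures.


F = 0.0240 * 1122.5380 * 112.7710 * 9.81 / 1000
F = 29.80 kN


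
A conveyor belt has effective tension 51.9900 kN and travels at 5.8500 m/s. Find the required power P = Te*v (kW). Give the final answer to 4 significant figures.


P = Te * v = 51.9900 * 5.8500
P = 304.1 kW


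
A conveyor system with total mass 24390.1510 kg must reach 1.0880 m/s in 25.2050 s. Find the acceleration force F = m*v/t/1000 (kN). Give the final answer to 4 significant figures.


F = 24390.1510 * 1.0880 / 25.2050 / 1000
F = 1.053 kN


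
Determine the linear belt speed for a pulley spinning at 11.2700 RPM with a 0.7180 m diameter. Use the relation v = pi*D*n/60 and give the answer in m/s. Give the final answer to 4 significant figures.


v = pi * 0.7180 * 11.2700 / 60
v = 0.4237 m/s


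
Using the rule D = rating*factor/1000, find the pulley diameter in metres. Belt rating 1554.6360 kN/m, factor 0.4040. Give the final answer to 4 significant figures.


D = 1554.6360 * 0.4040 / 1000
D = 0.6281 m


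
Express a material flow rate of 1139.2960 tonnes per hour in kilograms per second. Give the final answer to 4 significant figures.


m_dot = 1139.2960 * 1000 / 3600
m_dot = 316.5 kg/s


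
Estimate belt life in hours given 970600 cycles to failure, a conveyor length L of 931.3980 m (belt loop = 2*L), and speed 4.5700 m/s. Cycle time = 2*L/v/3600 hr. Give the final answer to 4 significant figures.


cycle_time = 2 * 931.3980 / 4.5700 / 3600 = 0.113226 hr
life = 970600 * 0.113226 = 109900 hours


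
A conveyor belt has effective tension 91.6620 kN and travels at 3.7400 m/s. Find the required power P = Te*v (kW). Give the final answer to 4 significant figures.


P = Te * v = 91.6620 * 3.7400
P = 342.8 kW


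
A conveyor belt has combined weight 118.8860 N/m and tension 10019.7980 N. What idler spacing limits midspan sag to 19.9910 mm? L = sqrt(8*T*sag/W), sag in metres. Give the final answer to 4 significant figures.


sag = 19.9910/1000 = 0.019991 m
L = sqrt(8 * 10019.7980 * 0.019991 / 118.8860)
L = 3.671 m


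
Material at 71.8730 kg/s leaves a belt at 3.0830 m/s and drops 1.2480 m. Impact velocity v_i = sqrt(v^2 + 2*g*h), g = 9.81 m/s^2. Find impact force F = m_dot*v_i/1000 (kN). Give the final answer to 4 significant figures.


v_i = sqrt(3.0830^2 + 2*9.81*1.2480) = 5.83015 m/s
F = 71.8730 * 5.83015 / 1000
F = 0.4190 kN


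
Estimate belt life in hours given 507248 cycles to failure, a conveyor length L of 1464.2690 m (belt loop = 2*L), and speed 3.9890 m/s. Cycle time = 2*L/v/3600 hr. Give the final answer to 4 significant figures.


cycle_time = 2 * 1464.2690 / 3.9890 / 3600 = 0.203932 hr
life = 507248 * 0.203932 = 103400 hours


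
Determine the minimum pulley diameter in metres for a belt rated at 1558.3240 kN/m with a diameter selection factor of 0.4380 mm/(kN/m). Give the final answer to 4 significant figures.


D = 1558.3240 * 0.4380 / 1000
D = 0.6825 m


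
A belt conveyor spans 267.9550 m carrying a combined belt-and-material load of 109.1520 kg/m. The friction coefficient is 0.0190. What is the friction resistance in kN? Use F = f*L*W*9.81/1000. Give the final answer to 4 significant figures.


F = 0.0190 * 267.9550 * 109.1520 * 9.81 / 1000
F = 5.452 kN


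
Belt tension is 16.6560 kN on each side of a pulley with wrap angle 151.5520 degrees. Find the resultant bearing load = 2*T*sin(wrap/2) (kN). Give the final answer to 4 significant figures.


F = 2 * 16.6560 * sin(151.5520/2 deg)
F = 32.29 kN


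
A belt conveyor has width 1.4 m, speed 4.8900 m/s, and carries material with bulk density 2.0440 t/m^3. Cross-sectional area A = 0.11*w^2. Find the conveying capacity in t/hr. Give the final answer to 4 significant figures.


A = 0.11 * 1.4^2 = 0.2156 m^2
C = 0.2156 * 4.8900 * 2.0440 * 3600
C = 7758 t/hr


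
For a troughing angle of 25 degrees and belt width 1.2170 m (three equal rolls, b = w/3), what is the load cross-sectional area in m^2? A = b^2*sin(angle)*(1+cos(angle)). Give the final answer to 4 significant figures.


b = 1.2170/3 = 0.405667 m
A = 0.405667^2 * sin(25 deg) * (1 + cos(25 deg))
A = 0.1326 m^2


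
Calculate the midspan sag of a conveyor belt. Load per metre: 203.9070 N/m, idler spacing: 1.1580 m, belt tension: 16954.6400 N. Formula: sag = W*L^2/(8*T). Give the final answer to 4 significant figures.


sag = 203.9070 * 1.1580^2 / (8 * 16954.6400)
sag = 0.002016 m


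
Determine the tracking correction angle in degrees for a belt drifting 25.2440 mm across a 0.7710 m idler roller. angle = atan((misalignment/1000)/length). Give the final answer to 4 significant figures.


misalign_m = 25.2440 / 1000 = 0.025244 m
angle = atan(0.025244 / 0.7710)
angle = 1.875 deg


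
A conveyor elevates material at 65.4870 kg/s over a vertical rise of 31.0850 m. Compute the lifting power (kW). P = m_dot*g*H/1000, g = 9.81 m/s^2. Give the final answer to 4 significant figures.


P = 65.4870 * 9.81 * 31.0850 / 1000
P = 19.97 kW


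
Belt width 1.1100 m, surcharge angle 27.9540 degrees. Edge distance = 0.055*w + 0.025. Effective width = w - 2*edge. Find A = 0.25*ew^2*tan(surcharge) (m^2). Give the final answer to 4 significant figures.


edge = 0.055*1.1100 + 0.025 = 0.08605 m
ew = 1.1100 - 2*0.08605 = 0.9379 m
A = 0.25 * 0.9379^2 * tan(27.9540 deg)
A = 0.1167 m^2


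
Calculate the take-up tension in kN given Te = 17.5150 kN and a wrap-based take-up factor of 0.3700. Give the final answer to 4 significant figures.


T_tu = 17.5150 * 0.3700
T_tu = 6.481 kN


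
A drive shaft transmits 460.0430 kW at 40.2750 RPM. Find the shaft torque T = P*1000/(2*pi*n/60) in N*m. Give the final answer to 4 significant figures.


omega = 2*pi*40.2750/60 = 4.21759 rad/s
T = 460.0430*1000 / 4.21759
T = 109100 N*m


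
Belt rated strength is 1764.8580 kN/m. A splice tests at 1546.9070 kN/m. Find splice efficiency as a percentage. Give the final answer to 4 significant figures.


Eff = 1546.9070 / 1764.8580 * 100
Eff = 87.65 %


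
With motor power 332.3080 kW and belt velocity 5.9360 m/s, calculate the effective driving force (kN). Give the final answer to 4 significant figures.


Te = P / v = 332.3080 / 5.9360
Te = 55.98 kN


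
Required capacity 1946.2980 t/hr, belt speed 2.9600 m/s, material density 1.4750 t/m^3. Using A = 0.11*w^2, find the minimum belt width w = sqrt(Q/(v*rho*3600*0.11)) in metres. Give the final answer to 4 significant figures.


A_req = 1946.2980 / (2.9600 * 1.4750 * 3600) = 0.123829 m^2
w = sqrt(0.123829 / 0.11)
w = 1.061 m


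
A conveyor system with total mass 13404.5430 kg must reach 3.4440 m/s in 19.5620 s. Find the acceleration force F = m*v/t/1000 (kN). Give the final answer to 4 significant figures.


F = 13404.5430 * 3.4440 / 19.5620 / 1000
F = 2.360 kN


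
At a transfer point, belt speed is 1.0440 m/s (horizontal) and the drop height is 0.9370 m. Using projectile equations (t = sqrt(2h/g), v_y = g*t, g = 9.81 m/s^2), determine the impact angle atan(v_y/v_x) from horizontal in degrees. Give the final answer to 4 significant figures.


t = sqrt(2*0.9370/9.81) = 0.437069 s
v_y = 9.81 * 0.437069 = 4.28765 m/s
angle = atan(4.28765 / 1.0440) = 76.32 deg


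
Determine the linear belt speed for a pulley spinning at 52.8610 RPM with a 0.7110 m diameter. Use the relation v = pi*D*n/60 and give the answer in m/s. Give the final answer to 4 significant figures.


v = pi * 0.7110 * 52.8610 / 60
v = 1.968 m/s


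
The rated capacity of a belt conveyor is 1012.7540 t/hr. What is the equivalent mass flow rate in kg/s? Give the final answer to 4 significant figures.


m_dot = 1012.7540 * 1000 / 3600
m_dot = 281.3 kg/s


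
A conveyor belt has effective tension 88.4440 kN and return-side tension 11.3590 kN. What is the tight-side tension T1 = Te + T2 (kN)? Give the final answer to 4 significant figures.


T1 = Te + T2 = 88.4440 + 11.3590
T1 = 99.80 kN


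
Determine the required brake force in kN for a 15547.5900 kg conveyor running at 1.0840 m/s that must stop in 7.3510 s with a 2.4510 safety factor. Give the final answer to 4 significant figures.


F = 15547.5900 * 1.0840 / 7.3510 * 2.4510 / 1000
F = 5.619 kN


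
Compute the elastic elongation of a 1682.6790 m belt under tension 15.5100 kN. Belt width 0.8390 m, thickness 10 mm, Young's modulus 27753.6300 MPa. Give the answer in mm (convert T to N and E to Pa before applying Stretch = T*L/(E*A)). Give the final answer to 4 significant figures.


A = 0.8390 * 0.01 = 0.00839 m^2
Stretch = 15.5100*1000 * 1682.6790 / (27753.6300e6 * 0.00839) * 1000
Stretch = 112.1 mm


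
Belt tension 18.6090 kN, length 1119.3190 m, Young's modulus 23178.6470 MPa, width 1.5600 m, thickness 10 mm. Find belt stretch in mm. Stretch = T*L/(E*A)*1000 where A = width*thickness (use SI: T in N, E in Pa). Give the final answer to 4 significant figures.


A = 1.5600 * 0.01 = 0.01560 m^2
Stretch = 18.6090*1000 * 1119.3190 / (23178.6470e6 * 0.01560) * 1000
Stretch = 57.61 mm


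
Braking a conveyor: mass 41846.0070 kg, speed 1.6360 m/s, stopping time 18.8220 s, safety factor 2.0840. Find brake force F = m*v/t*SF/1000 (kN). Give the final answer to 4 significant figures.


F = 41846.0070 * 1.6360 / 18.8220 * 2.0840 / 1000
F = 7.580 kN


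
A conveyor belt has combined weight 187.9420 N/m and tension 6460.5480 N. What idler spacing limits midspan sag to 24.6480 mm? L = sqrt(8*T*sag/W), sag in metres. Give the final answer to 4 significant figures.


sag = 24.6480/1000 = 0.024648 m
L = sqrt(8 * 6460.5480 * 0.024648 / 187.9420)
L = 2.604 m


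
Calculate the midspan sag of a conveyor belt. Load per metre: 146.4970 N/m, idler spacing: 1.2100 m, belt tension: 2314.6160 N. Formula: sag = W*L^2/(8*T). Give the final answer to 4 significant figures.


sag = 146.4970 * 1.2100^2 / (8 * 2314.6160)
sag = 0.01158 m


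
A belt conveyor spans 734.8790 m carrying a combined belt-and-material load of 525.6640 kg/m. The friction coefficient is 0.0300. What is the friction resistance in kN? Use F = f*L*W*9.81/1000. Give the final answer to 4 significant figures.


F = 0.0300 * 734.8790 * 525.6640 * 9.81 / 1000
F = 113.7 kN


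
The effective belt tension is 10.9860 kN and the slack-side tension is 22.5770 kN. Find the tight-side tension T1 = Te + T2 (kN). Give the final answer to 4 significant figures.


T1 = Te + T2 = 10.9860 + 22.5770
T1 = 33.56 kN


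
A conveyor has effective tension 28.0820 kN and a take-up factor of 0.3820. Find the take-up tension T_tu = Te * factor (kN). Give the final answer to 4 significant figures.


T_tu = 28.0820 * 0.3820
T_tu = 10.73 kN


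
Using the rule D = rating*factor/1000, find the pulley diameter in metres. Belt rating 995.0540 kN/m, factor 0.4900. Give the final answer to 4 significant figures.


D = 995.0540 * 0.4900 / 1000
D = 0.4876 m


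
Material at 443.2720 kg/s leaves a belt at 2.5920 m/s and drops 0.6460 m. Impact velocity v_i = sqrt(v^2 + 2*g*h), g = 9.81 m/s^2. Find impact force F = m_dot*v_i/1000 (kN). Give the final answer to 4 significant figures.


v_i = sqrt(2.5920^2 + 2*9.81*0.6460) = 4.40375 m/s
F = 443.2720 * 4.40375 / 1000
F = 1.952 kN


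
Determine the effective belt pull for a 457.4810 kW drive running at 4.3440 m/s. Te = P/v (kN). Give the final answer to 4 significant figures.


Te = P / v = 457.4810 / 4.3440
Te = 105.3 kN


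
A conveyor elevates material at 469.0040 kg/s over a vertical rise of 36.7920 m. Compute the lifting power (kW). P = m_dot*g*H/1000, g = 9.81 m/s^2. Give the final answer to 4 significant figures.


P = 469.0040 * 9.81 * 36.7920 / 1000
P = 169.3 kW


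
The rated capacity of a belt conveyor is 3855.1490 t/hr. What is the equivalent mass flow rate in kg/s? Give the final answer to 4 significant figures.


m_dot = 3855.1490 * 1000 / 3600
m_dot = 1071 kg/s


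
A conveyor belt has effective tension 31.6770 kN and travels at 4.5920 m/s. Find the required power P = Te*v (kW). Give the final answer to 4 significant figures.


P = Te * v = 31.6770 * 4.5920
P = 145.5 kW


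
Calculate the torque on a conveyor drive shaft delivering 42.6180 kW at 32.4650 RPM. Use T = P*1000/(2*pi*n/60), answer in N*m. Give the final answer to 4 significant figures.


omega = 2*pi*32.4650/60 = 3.39973 rad/s
T = 42.6180*1000 / 3.39973
T = 12540 N*m


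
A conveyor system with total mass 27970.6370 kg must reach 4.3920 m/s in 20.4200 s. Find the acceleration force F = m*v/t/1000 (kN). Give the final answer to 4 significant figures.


F = 27970.6370 * 4.3920 / 20.4200 / 1000
F = 6.016 kN


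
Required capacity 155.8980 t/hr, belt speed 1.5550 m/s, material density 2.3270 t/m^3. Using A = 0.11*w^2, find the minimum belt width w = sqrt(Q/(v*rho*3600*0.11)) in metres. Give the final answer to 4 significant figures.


A_req = 155.8980 / (1.5550 * 2.3270 * 3600) = 0.0119677 m^2
w = sqrt(0.0119677 / 0.11)
w = 0.3298 m


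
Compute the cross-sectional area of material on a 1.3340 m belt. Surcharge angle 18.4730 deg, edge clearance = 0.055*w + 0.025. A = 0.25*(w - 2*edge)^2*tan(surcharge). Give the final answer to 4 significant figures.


edge = 0.055*1.3340 + 0.025 = 0.09837 m
ew = 1.3340 - 2*0.09837 = 1.13726 m
A = 0.25 * 1.13726^2 * tan(18.4730 deg)
A = 0.1080 m^2


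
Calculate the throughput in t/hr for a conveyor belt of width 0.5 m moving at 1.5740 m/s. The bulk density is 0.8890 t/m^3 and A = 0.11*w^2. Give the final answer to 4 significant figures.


A = 0.11 * 0.5^2 = 0.0275 m^2
C = 0.0275 * 1.5740 * 0.8890 * 3600
C = 138.5 t/hr


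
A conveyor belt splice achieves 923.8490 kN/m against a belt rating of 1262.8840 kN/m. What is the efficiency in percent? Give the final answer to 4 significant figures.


Eff = 923.8490 / 1262.8840 * 100
Eff = 73.15 %


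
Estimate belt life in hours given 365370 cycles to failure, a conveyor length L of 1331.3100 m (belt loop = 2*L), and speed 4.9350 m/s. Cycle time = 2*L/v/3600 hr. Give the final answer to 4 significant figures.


cycle_time = 2 * 1331.3100 / 4.9350 / 3600 = 0.149872 hr
life = 365370 * 0.149872 = 54760 hours


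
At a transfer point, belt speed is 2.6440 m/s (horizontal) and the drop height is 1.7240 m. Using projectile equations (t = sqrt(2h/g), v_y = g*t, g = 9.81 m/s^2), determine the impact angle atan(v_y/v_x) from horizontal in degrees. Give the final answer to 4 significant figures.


t = sqrt(2*1.7240/9.81) = 0.592856 s
v_y = 9.81 * 0.592856 = 5.81592 m/s
angle = atan(5.81592 / 2.6440) = 65.55 deg


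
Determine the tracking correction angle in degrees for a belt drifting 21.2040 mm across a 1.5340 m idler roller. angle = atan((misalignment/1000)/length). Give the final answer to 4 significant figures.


misalign_m = 21.2040 / 1000 = 0.021204 m
angle = atan(0.021204 / 1.5340)
angle = 0.7919 deg


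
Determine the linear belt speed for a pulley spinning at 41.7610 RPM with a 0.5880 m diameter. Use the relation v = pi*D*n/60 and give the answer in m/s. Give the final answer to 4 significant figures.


v = pi * 0.5880 * 41.7610 / 60
v = 1.286 m/s


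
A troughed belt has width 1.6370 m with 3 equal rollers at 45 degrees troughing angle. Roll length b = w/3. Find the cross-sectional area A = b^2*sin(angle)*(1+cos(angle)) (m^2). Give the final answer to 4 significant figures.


b = 1.6370/3 = 0.545667 m
A = 0.545667^2 * sin(45 deg) * (1 + cos(45 deg))
A = 0.3594 m^2


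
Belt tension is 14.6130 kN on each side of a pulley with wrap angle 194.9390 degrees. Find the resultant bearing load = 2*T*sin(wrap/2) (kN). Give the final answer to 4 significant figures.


F = 2 * 14.6130 * sin(194.9390/2 deg)
F = 28.98 kN


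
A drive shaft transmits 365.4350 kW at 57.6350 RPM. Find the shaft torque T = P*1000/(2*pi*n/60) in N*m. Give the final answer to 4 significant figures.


omega = 2*pi*57.6350/60 = 6.03552 rad/s
T = 365.4350*1000 / 6.03552
T = 60550 N*m


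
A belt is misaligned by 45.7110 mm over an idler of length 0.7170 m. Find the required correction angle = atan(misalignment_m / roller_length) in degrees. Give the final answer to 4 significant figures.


misalign_m = 45.7110 / 1000 = 0.045711 m
angle = atan(0.045711 / 0.7170)
angle = 3.648 deg


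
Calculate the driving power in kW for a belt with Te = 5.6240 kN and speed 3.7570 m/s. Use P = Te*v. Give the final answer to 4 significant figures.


P = Te * v = 5.6240 * 3.7570
P = 21.13 kW


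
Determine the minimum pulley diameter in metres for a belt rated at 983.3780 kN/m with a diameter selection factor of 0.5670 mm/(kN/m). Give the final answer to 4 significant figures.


D = 983.3780 * 0.5670 / 1000
D = 0.5576 m


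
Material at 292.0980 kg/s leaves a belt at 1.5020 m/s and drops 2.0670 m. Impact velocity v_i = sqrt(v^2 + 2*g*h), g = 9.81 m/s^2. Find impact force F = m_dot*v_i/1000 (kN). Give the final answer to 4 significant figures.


v_i = sqrt(1.5020^2 + 2*9.81*2.0670) = 6.54298 m/s
F = 292.0980 * 6.54298 / 1000
F = 1.911 kN


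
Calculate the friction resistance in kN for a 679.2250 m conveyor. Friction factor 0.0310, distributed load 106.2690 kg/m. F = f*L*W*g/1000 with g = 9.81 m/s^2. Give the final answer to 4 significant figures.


F = 0.0310 * 679.2250 * 106.2690 * 9.81 / 1000
F = 21.95 kN


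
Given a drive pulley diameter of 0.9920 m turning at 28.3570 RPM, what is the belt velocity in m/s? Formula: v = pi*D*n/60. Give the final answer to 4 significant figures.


v = pi * 0.9920 * 28.3570 / 60
v = 1.473 m/s


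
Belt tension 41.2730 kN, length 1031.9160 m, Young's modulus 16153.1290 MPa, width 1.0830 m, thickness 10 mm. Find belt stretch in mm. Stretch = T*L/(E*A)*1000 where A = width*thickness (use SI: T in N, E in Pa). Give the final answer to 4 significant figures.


A = 1.0830 * 0.01 = 0.01083 m^2
Stretch = 41.2730*1000 * 1031.9160 / (16153.1290e6 * 0.01083) * 1000
Stretch = 243.5 mm


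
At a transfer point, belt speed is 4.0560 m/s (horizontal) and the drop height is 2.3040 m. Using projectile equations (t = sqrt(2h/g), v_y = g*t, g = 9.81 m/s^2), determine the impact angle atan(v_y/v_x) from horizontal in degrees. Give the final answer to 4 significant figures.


t = sqrt(2*2.3040/9.81) = 0.685365 s
v_y = 9.81 * 0.685365 = 6.72343 m/s
angle = atan(6.72343 / 4.0560) = 58.90 deg


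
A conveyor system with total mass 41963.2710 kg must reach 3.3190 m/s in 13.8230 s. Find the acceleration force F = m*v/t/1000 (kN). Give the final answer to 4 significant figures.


F = 41963.2710 * 3.3190 / 13.8230 / 1000
F = 10.08 kN


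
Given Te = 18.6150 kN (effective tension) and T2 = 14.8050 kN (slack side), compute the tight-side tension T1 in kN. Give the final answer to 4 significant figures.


T1 = Te + T2 = 18.6150 + 14.8050
T1 = 33.42 kN


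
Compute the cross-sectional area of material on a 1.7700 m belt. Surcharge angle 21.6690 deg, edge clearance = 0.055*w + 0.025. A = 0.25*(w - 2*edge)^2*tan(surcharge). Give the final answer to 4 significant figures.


edge = 0.055*1.7700 + 0.025 = 0.12235 m
ew = 1.7700 - 2*0.12235 = 1.5253 m
A = 0.25 * 1.5253^2 * tan(21.6690 deg)
A = 0.2311 m^2


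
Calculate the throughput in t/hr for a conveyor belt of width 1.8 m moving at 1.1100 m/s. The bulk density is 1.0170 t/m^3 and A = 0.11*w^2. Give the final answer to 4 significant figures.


A = 0.11 * 1.8^2 = 0.3564 m^2
C = 0.3564 * 1.1100 * 1.0170 * 3600
C = 1448 t/hr


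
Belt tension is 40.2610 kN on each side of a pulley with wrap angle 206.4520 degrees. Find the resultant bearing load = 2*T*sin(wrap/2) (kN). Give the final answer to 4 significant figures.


F = 2 * 40.2610 * sin(206.4520/2 deg)
F = 78.39 kN


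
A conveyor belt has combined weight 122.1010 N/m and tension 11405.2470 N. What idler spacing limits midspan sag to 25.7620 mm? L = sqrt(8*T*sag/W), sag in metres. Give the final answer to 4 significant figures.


sag = 25.7620/1000 = 0.025762 m
L = sqrt(8 * 11405.2470 * 0.025762 / 122.1010)
L = 4.388 m
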